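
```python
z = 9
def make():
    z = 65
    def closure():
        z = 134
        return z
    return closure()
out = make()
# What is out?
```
134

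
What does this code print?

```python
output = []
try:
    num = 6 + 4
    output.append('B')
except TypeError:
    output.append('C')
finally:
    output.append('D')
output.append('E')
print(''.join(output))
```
BDE

finally runs after normal execution too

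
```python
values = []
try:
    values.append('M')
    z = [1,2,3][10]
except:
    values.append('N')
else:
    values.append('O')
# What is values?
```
['M', 'N']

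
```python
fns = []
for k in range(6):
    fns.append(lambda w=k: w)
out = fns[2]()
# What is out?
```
2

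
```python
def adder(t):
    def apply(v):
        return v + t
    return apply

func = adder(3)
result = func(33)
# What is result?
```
36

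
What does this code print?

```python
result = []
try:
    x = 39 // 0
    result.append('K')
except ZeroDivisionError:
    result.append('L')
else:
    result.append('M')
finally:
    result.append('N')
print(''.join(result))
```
LN

Exception: except runs, else skipped, finally runs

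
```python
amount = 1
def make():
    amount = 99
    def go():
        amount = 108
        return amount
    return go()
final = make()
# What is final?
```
108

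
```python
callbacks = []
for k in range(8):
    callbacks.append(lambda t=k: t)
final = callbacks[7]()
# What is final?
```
7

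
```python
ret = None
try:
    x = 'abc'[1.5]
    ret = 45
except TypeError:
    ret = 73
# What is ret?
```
73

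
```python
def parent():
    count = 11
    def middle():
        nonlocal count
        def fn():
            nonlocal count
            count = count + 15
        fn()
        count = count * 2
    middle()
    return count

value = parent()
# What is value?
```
52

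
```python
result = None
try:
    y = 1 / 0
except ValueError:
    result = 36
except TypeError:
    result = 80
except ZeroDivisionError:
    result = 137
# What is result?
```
137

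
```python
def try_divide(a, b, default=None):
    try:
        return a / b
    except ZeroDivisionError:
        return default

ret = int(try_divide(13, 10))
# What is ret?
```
1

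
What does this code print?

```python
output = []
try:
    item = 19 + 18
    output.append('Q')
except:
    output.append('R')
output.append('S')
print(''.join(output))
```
QS

No exception, try block completes normally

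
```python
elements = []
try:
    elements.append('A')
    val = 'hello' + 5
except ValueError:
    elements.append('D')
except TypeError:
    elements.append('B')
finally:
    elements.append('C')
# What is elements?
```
['A', 'B', 'C']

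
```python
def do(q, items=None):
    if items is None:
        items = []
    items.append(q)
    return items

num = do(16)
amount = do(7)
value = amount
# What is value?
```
[7]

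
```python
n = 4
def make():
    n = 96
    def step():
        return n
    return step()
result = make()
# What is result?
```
96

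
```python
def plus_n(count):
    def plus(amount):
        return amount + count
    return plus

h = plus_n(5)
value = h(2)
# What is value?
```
7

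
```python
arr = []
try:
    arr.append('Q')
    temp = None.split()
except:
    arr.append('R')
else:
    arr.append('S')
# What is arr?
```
['Q', 'R']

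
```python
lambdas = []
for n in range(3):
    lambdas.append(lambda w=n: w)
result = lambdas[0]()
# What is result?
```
0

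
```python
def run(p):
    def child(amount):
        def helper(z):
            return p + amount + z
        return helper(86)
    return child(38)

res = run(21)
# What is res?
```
145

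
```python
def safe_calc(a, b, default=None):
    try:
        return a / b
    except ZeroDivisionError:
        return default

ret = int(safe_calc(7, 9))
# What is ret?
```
0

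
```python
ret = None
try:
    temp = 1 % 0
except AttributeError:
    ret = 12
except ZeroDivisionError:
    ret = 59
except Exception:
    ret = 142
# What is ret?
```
59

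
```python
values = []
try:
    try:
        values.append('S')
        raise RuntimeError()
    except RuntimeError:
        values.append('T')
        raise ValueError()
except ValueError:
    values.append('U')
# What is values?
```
['S', 'T', 'U']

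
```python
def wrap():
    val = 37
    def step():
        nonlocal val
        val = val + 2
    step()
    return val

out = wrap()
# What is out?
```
39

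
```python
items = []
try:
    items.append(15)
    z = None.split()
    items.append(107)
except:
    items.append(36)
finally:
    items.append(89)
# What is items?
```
[15, 36, 89]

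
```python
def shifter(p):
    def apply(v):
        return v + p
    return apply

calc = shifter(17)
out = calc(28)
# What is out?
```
45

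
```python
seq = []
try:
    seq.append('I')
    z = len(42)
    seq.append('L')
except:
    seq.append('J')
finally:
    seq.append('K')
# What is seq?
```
['I', 'J', 'K']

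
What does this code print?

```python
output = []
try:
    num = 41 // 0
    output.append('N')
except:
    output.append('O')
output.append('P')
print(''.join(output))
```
OP

Exception raised in try, caught by bare except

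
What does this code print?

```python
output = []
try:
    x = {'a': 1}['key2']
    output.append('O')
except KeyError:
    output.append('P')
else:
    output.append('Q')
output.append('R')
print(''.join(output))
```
PR

else block skipped when exception is caught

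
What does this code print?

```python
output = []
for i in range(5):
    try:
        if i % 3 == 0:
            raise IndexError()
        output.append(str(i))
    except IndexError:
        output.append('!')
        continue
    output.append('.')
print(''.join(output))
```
!1.2.!4.

continue in except skips rest of loop body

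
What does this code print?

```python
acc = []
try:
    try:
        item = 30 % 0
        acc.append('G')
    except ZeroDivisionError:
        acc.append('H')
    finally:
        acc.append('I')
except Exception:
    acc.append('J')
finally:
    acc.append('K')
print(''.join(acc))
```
HIK

Both finally blocks run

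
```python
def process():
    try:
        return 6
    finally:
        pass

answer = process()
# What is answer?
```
6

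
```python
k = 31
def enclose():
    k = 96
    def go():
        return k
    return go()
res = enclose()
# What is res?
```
96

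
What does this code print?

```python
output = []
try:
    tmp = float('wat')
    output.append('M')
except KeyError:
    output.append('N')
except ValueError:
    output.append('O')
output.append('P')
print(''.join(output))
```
OP

ValueError is caught by its specific handler, not KeyError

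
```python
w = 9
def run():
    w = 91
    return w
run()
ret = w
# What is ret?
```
9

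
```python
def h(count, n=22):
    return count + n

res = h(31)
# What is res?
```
53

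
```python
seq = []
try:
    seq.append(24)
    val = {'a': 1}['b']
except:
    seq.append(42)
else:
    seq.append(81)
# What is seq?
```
[24, 42]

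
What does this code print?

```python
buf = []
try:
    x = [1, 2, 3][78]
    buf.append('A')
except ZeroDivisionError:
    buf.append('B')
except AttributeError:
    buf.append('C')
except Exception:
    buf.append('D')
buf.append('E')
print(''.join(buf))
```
DE

IndexError not specifically caught, falls to Exception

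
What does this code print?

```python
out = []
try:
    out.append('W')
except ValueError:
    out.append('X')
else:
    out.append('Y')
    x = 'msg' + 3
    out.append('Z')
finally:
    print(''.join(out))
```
WY

Try succeeds, else appends 'Y', TypeError in else is uncaught, finally prints before exception propagates ('Z' never appended)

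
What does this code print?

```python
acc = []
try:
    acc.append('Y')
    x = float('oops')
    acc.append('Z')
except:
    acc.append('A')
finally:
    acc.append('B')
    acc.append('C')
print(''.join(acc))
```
YABC

Code before exception runs, then except, then all of finally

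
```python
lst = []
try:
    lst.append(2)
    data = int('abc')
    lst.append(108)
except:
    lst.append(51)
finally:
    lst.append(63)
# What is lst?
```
[2, 51, 63]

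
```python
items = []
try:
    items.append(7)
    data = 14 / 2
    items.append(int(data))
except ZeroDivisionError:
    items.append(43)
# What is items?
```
[7, 7]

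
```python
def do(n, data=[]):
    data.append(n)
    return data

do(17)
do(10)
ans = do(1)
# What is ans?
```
[17, 10, 1]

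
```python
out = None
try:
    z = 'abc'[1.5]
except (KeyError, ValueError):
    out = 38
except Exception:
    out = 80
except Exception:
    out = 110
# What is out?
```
80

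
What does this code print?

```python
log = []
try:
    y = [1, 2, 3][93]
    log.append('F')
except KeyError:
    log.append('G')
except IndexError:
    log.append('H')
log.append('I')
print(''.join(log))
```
HI

IndexError is caught by its specific handler, not KeyError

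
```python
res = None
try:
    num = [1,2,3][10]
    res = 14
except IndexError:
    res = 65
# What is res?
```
65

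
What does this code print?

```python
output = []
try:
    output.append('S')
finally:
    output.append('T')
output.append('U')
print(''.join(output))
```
STU

try/finally without except, no exception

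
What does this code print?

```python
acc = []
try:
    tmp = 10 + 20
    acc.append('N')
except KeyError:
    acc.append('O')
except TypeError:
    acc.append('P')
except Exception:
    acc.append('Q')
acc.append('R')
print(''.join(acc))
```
NR

No exception, try block completes normally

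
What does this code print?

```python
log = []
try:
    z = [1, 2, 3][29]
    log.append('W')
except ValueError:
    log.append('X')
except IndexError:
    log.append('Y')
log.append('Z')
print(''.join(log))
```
YZ

IndexError is caught by its specific handler, not ValueError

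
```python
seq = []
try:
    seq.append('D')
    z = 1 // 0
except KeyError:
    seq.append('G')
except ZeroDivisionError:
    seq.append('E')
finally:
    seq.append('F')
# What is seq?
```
['D', 'E', 'F']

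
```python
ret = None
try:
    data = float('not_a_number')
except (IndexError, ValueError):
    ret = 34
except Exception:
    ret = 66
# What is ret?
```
34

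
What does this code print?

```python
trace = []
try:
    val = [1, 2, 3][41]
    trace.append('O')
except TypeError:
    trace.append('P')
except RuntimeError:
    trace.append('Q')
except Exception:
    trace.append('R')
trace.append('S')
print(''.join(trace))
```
RS

IndexError not specifically caught, falls to Exception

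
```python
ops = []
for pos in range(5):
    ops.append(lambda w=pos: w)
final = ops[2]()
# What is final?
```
2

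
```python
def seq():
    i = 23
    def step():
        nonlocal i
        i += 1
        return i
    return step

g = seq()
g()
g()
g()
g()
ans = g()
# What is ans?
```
28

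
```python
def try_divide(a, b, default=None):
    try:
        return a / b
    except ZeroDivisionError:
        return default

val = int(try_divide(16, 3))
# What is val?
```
5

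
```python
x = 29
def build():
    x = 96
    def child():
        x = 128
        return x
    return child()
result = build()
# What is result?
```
128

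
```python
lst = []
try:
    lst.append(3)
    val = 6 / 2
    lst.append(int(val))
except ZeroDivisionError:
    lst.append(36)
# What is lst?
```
[3, 3]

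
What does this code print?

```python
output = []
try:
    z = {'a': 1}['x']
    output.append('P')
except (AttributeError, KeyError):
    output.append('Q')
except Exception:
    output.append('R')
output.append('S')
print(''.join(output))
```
QS

KeyError matches tuple containing it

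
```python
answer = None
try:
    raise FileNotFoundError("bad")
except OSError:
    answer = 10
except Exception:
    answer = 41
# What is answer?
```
10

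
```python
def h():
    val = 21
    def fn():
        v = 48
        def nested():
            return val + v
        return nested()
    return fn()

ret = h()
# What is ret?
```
69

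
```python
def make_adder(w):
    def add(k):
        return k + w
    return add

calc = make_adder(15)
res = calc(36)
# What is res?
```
51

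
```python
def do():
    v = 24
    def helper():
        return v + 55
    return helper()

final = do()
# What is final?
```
79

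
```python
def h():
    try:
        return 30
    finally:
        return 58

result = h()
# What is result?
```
58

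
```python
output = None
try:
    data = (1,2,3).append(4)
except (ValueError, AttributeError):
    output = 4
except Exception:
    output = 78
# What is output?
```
4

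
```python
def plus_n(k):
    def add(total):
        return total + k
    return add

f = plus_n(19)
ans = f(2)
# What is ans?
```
21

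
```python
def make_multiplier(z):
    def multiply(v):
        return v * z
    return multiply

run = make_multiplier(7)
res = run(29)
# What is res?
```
203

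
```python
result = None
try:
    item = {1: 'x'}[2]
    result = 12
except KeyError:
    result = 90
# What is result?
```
90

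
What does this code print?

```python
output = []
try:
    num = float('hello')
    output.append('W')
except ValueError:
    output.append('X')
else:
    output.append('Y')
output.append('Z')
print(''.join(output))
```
XZ

else block skipped when exception is caught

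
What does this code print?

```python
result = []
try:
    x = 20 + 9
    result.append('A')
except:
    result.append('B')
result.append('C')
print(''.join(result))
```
AC

No exception, try block completes normally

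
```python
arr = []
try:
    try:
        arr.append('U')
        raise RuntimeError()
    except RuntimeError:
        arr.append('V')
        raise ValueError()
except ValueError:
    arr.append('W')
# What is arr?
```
['U', 'V', 'W']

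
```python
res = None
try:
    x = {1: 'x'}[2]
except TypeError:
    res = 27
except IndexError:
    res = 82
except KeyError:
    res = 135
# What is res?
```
135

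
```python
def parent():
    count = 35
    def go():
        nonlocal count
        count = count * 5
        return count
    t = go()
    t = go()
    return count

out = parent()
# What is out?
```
875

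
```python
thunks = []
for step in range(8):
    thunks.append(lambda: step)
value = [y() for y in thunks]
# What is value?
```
[7, 7, 7, 7, 7, 7, 7, 7]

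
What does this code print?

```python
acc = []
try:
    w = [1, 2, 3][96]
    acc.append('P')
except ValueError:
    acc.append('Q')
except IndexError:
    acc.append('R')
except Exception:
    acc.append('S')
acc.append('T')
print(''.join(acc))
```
RT

IndexError matches before generic Exception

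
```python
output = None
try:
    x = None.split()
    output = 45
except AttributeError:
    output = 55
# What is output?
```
55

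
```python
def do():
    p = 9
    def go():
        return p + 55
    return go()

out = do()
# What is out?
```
64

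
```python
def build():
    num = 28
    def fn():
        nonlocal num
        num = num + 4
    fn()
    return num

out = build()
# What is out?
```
32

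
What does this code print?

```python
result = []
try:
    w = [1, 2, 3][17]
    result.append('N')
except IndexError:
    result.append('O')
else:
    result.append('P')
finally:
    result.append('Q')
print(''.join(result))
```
OQ

Exception: except runs, else skipped, finally runs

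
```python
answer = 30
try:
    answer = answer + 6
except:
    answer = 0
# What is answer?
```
36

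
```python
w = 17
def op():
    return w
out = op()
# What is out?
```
17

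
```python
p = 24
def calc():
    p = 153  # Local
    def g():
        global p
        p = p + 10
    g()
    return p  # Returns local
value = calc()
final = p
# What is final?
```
34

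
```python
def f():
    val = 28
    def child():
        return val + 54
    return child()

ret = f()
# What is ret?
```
82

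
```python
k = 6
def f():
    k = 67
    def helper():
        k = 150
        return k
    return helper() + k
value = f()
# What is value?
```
217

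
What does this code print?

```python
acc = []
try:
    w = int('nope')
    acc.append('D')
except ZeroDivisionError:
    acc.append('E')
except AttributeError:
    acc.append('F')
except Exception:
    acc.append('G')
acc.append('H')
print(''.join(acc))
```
GH

ValueError not specifically caught, falls to Exception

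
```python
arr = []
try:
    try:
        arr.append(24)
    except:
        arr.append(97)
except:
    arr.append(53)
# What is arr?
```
[24]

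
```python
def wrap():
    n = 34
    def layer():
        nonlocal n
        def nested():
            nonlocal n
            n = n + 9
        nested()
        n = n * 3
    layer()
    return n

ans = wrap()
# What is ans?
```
129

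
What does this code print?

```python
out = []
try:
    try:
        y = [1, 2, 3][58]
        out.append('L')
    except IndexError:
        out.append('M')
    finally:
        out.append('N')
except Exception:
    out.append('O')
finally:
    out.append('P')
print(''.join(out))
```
MNP

Both finally blocks run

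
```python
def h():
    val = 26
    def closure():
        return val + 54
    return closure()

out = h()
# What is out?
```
80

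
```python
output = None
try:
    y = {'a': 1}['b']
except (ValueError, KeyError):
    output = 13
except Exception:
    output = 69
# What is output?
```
13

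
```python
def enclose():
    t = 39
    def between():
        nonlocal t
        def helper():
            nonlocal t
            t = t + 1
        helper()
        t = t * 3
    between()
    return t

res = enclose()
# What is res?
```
120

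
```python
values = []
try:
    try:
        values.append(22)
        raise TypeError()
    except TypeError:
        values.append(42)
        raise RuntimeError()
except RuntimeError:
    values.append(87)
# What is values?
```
[22, 42, 87]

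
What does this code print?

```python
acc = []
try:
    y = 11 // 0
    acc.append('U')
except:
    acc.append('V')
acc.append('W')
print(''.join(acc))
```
VW

Exception raised in try, caught by bare except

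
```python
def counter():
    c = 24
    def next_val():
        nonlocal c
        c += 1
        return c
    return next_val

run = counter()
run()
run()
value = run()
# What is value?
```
27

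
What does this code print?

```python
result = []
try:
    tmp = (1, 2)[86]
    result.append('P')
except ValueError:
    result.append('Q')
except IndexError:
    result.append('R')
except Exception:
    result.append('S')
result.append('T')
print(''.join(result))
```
RT

IndexError matches before generic Exception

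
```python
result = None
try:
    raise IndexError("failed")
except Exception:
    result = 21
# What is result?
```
21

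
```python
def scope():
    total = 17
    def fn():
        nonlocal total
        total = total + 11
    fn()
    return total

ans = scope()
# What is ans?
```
28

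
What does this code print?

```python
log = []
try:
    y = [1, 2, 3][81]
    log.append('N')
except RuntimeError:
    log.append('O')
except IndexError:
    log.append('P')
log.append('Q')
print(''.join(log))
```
PQ

IndexError is caught by its specific handler, not RuntimeError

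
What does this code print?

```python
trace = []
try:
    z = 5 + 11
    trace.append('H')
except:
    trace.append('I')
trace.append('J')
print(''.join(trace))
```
HJ

No exception, try block completes normally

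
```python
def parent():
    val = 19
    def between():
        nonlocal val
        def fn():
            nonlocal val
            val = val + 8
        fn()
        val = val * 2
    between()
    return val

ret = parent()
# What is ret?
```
54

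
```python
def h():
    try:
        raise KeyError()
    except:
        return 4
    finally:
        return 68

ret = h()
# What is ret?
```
68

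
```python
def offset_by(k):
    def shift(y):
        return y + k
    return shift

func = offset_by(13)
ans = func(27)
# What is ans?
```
40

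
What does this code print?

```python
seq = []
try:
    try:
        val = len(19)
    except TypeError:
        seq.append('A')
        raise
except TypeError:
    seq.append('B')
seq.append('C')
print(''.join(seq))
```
ABC

raise without argument re-raises current exception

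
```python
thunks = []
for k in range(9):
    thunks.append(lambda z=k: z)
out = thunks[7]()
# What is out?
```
7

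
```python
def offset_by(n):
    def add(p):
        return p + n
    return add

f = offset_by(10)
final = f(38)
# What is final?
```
48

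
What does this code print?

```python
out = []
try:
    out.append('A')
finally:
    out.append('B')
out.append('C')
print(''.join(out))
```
ABC

try/finally without except, no exception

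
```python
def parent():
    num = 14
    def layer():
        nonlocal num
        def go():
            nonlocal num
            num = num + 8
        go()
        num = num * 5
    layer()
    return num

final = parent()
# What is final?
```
110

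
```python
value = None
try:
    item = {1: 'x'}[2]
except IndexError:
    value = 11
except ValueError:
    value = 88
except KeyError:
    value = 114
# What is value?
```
114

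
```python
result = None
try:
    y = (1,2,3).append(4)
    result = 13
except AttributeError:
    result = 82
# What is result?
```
82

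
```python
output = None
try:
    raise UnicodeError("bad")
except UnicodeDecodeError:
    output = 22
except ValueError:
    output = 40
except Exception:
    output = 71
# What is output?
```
40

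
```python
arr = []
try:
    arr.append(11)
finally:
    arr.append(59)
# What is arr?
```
[11, 59]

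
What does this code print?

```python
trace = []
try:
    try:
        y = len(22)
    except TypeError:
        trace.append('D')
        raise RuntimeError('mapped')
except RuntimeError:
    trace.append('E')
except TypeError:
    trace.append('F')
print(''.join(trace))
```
DE

New RuntimeError raised, caught by outer RuntimeError handler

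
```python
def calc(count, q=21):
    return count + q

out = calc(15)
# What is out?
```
36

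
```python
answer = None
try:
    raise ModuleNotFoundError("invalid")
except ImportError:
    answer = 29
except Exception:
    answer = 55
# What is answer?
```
29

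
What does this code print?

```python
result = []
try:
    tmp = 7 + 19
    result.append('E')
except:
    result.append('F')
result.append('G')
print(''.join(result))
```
EG

No exception, try block completes normally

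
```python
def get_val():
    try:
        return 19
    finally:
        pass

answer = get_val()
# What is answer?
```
19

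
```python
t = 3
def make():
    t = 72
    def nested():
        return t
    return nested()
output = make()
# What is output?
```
72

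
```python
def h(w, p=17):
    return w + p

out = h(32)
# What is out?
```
49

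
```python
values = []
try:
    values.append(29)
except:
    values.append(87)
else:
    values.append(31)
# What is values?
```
[29, 31]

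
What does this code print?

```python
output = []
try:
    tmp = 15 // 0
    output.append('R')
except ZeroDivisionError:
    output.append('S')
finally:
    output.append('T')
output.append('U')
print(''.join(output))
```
STU

finally always runs, even after exception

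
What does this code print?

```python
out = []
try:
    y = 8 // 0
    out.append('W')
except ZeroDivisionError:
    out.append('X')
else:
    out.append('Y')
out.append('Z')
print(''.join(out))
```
XZ

else block skipped when exception is caught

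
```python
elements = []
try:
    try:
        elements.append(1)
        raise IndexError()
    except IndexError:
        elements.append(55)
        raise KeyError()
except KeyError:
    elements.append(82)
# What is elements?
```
[1, 55, 82]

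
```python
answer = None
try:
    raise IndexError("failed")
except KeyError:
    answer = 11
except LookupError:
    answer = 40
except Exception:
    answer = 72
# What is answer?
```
40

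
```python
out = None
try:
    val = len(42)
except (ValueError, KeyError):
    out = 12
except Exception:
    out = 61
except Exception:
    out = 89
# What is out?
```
61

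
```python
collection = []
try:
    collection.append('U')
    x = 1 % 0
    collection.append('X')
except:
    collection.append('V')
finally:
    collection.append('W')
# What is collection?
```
['U', 'V', 'W']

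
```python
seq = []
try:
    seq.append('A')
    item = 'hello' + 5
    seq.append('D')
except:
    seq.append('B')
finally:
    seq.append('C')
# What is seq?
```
['A', 'B', 'C']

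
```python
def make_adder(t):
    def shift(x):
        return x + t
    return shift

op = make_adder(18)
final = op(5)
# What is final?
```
23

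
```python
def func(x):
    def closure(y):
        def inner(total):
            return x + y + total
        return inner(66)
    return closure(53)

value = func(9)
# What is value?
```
128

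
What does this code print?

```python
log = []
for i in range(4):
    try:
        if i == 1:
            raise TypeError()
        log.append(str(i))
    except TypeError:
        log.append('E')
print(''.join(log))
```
0E23

Exception on i=1 caught, loop continues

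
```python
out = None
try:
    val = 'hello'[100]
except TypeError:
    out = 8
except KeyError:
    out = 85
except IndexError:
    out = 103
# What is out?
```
103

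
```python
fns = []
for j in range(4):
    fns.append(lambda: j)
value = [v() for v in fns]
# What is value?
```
[3, 3, 3, 3]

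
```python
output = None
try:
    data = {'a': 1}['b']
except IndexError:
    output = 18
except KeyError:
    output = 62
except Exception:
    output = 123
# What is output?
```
62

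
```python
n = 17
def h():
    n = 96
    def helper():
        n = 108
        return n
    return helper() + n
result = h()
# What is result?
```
204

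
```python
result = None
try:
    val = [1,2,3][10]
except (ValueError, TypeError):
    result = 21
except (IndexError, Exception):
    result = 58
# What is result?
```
58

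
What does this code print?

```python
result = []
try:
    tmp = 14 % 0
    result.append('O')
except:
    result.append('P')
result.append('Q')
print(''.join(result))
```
PQ

Exception raised in try, caught by bare except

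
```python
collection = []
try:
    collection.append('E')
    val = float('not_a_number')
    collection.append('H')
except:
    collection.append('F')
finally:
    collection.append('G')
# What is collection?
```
['E', 'F', 'G']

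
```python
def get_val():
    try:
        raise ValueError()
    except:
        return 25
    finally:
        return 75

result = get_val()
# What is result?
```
75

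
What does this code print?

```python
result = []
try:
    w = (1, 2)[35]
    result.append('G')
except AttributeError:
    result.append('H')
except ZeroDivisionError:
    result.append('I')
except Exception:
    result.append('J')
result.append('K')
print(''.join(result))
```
JK

IndexError not specifically caught, falls to Exception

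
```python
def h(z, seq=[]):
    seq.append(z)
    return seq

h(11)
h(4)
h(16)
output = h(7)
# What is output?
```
[11, 4, 16, 7]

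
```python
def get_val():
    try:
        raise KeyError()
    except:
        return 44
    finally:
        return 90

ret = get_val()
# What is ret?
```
90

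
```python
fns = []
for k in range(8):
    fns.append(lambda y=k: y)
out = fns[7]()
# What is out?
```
7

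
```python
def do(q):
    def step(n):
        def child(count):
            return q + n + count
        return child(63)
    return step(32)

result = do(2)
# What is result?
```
97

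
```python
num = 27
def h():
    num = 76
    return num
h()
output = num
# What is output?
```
27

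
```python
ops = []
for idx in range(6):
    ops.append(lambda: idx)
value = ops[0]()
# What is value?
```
5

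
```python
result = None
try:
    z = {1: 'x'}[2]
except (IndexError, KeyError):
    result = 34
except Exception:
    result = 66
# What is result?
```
34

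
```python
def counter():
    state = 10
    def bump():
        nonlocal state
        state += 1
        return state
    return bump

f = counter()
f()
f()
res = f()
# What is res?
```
13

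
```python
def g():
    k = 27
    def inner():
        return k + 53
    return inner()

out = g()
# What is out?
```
80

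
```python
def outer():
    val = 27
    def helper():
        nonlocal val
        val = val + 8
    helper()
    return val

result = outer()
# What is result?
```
35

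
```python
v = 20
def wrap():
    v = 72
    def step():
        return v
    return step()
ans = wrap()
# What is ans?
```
72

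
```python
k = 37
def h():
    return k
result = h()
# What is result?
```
37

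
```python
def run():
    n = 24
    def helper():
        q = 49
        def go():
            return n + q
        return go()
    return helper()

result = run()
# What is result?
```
73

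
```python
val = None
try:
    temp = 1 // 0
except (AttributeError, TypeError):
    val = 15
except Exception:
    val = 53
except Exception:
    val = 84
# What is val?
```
53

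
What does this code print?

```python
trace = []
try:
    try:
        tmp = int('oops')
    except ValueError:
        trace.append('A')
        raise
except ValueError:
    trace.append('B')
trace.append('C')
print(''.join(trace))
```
ABC

raise without argument re-raises current exception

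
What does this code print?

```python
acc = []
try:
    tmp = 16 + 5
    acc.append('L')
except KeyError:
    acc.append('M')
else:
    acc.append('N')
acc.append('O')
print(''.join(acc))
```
LNO

else block runs when no exception occurs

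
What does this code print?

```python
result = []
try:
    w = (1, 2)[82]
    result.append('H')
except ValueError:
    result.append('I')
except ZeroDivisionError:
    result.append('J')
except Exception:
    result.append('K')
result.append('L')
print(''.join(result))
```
KL

IndexError not specifically caught, falls to Exception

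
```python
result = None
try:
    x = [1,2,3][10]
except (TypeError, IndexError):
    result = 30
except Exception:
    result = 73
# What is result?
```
30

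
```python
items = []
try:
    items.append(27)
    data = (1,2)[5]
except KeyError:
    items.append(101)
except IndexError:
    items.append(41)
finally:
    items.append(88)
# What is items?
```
[27, 41, 88]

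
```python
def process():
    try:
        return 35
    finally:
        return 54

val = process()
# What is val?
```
54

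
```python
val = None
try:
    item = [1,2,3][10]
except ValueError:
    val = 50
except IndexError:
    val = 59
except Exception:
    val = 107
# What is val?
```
59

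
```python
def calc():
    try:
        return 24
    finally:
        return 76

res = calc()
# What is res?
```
76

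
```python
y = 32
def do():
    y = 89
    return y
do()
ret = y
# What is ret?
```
32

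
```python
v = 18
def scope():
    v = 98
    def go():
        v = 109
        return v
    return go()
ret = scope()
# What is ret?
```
109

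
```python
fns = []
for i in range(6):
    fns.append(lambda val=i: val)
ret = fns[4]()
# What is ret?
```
4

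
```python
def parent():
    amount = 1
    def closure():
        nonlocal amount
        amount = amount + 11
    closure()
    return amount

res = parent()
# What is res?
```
12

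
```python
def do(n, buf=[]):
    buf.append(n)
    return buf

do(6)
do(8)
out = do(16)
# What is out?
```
[6, 8, 16]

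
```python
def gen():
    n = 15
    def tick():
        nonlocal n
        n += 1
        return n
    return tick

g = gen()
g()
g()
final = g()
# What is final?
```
18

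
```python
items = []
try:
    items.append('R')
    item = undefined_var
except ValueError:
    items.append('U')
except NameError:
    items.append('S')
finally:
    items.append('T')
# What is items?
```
['R', 'S', 'T']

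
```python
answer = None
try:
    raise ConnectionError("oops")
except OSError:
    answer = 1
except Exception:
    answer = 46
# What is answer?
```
1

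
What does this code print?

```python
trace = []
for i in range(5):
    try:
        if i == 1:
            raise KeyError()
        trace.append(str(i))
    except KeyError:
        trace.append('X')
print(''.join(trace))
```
0X234

Exception on i=1 caught, loop continues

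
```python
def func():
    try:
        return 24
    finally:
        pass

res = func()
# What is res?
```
24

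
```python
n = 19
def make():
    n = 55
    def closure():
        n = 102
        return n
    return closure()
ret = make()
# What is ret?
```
102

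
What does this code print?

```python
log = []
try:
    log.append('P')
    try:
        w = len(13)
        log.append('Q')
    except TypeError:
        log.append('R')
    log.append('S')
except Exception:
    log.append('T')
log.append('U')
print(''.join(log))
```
PRSU

Inner exception caught by inner handler, outer continues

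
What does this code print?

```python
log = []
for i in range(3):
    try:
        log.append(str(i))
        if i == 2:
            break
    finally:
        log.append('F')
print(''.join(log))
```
0F1F2F

finally runs even when breaking out of loop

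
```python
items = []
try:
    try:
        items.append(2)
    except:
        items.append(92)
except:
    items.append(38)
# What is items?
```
[2]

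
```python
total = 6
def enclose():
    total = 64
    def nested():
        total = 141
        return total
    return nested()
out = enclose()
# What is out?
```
141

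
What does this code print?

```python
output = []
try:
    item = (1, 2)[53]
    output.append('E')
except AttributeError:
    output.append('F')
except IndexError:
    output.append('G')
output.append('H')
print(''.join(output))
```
GH

IndexError is caught by its specific handler, not AttributeError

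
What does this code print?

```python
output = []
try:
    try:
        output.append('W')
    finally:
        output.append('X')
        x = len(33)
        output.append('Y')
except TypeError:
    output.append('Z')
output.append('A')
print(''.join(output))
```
WXZA

Exception in inner finally caught by outer except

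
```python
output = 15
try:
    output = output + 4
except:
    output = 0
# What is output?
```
19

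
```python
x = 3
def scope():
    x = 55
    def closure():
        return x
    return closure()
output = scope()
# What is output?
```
55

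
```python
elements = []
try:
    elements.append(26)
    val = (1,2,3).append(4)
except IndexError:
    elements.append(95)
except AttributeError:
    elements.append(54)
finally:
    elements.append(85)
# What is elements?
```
[26, 54, 85]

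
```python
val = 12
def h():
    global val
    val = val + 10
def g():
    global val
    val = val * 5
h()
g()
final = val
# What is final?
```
110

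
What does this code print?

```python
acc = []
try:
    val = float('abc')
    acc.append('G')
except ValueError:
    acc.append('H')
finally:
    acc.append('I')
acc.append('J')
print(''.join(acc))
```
HIJ

finally always runs, even after exception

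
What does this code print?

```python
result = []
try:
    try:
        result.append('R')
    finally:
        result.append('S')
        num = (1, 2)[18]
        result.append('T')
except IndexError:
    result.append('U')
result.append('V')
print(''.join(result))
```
RSUV

Exception in inner finally caught by outer except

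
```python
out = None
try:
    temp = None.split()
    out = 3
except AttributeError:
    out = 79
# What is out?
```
79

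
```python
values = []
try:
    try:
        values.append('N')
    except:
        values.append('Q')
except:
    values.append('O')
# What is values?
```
['N']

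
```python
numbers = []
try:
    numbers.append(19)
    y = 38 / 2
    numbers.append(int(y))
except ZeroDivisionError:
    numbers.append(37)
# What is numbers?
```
[19, 19]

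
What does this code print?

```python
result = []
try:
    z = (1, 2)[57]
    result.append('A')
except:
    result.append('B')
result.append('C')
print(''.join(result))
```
BC

Exception raised in try, caught by bare except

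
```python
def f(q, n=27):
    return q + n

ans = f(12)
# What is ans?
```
39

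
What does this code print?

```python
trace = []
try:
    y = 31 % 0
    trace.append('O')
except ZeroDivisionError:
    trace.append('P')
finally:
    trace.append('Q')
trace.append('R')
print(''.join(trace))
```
PQR

finally always runs, even after exception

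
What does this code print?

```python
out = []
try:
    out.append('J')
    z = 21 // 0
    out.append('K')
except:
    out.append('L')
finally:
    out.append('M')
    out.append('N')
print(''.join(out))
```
JLMN

Code before exception runs, then except, then all of finally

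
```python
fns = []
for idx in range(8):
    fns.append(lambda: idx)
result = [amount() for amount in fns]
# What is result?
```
[7, 7, 7, 7, 7, 7, 7, 7]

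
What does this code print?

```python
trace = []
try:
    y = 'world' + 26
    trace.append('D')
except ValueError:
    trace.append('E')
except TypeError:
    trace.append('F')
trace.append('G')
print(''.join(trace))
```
FG

TypeError is caught by its specific handler, not ValueError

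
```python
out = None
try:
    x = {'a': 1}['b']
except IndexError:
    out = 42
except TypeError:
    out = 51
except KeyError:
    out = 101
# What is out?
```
101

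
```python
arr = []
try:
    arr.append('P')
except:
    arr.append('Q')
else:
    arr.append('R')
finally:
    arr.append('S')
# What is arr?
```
['P', 'R', 'S']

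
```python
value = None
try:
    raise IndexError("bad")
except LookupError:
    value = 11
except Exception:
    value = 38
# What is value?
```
11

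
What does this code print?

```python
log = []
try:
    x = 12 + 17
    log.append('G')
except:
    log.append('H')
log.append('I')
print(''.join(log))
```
GI

No exception, try block completes normally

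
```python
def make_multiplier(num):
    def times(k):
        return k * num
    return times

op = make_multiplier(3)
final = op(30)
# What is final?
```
90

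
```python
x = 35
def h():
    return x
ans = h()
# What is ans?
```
35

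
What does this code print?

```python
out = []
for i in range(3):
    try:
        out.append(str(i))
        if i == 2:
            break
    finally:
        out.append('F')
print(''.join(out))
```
0F1F2F

finally runs even when breaking out of loop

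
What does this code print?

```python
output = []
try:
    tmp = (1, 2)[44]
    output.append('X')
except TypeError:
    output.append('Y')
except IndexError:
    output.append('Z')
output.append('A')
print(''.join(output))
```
ZA

IndexError is caught by its specific handler, not TypeError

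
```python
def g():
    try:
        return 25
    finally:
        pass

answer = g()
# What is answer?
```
25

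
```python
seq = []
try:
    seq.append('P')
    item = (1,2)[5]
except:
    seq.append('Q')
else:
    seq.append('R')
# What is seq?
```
['P', 'Q']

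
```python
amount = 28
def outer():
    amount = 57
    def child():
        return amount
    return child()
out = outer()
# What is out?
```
57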